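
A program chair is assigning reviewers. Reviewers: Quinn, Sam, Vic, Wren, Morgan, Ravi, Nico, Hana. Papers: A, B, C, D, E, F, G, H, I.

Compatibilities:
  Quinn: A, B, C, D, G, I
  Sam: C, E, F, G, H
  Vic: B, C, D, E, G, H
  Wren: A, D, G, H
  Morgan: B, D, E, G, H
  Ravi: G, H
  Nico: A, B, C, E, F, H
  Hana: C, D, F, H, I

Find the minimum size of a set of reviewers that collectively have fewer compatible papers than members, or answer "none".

A matching saturating every reviewer exists, for instance Quinn→A, Sam→F, Vic→C, Wren→D, Morgan→B, Ravi→G, Nico→E, Hana→H.
By Hall's marriage theorem, this means |N(S)| ≥ |S| for every subset S, so no violating subset exists.

none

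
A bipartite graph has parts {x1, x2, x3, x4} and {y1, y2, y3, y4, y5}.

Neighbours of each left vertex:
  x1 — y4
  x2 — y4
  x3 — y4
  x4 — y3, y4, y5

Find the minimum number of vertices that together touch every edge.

2

The 2 edges x1–y4, x4–y3 form a matching, so any vertex cover needs at least 2 vertices (one per matched edge).
Conversely {x4, y4} meets every edge and has exactly 2 vertices, so 2 is optimal.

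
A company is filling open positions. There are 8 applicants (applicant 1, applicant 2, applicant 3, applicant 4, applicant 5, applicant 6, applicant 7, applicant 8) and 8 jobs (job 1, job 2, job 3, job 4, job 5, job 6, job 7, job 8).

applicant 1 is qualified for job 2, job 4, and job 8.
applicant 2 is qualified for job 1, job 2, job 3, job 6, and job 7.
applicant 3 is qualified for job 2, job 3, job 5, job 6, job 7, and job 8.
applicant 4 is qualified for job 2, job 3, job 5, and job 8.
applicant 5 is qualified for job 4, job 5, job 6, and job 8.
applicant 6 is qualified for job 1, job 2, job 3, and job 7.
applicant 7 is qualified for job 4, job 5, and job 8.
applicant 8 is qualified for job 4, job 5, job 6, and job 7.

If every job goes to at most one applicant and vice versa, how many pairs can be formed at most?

8

For example, pair applicant 1-job 8, applicant 2-job 1, applicant 3-job 7, applicant 4-job 3, applicant 5-job 4, applicant 6-job 2, applicant 7-job 5, applicant 8-job 6.
All 8 applicants are matched, so no larger matching exists.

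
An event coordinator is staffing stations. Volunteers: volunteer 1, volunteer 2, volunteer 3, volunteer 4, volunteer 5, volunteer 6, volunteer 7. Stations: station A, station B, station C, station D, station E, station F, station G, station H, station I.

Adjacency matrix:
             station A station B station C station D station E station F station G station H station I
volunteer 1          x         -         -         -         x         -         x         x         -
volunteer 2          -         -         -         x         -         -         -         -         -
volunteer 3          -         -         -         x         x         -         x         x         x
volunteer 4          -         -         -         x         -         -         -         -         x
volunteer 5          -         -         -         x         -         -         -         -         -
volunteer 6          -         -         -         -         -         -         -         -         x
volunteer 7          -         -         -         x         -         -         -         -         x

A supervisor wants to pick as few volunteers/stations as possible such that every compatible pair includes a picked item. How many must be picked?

A maximum matching has 4 edges (e.g. volunteer 1–station A, volunteer 2–station D, volunteer 3–station G, volunteer 4–station I).
By König's theorem the minimum vertex cover has the same size. One such cover is {volunteer 1, volunteer 3, station D, station I}.

4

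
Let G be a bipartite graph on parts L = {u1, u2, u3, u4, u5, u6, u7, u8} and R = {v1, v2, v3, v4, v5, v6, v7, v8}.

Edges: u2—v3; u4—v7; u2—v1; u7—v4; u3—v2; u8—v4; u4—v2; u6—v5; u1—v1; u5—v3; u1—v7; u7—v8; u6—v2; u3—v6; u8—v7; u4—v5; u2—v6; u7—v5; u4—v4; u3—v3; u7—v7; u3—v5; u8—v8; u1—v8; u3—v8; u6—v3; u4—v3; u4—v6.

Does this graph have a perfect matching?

One maximum matching: u1–v1, u2–v6, u3–v2, u4–v4, u5–v3, u6–v5, u7–v8, u8–v7.
Every left vertex is matched, so this is a perfect matching.

Yes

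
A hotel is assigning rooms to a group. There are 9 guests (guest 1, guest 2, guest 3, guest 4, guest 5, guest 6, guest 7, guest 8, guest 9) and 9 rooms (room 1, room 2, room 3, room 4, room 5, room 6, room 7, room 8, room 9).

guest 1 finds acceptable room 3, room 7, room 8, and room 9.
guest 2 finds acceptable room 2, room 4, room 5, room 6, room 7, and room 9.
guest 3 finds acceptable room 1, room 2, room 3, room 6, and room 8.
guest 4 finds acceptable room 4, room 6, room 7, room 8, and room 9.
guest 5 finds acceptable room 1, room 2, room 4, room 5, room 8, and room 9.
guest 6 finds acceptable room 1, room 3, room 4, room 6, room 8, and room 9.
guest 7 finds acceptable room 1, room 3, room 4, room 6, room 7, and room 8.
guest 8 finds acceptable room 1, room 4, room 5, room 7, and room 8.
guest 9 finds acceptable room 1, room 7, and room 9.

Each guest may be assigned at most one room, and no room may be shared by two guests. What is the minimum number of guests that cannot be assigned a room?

A valid assignment of size 9: guest 1→room 3, guest 2→room 2, guest 3→room 8, guest 4→room 9, guest 5→room 5, guest 6→room 1, guest 7→room 6, guest 8→room 4, guest 9→room 7.
All 9 guests are matched, so no larger matching exists.
That matches 9 of the 9, leaving 0 unmatched; no matching can do better.

0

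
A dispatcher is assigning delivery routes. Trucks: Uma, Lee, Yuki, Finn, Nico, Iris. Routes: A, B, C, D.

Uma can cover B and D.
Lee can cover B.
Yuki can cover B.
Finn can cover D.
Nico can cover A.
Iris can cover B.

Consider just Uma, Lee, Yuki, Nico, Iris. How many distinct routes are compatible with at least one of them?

The union of neighbours of {Uma, Lee, Yuki, Nico, Iris} is {A, B, D}, which has 3 elements.
Since |N(S)| = 3 < |S| = 5, Hall's condition fails for this subset.

3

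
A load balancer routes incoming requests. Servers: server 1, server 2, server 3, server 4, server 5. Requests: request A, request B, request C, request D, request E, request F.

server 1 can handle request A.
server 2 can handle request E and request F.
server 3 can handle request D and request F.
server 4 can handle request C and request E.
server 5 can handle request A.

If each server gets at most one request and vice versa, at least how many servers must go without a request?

1

For example, pair server 1→request A, server 2→request F, server 3→request D, server 4→request E.
The set {server 1, server 5} has only 1 neighbour ({request A}), so by Hall's theorem at most 4 of the 5 servers can be matched.
That matches 4 of the 5, leaving 1 unmatched; no matching can do better.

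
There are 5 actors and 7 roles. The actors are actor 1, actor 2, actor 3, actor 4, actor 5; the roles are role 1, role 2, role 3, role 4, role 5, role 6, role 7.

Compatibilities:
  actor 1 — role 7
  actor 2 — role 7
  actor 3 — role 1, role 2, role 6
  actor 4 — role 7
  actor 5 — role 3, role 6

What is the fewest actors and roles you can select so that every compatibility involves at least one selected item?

3

A maximum matching has 3 edges (e.g. actor 1–role 7, actor 3–role 1, actor 5–role 3).
By König's theorem the minimum vertex cover has the same size. One such cover is {actor 3, actor 5, role 7}.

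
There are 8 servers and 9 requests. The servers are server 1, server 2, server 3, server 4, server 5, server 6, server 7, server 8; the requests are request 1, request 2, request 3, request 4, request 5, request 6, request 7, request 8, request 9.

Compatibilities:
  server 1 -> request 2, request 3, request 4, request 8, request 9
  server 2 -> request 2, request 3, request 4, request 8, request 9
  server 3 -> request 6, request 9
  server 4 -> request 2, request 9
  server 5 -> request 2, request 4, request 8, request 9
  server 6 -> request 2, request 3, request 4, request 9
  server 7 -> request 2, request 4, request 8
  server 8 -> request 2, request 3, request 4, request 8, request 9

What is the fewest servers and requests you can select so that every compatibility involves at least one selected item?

6

The 6 edges server 1–request 3, server 2–request 8, server 3–request 6, server 4–request 2, server 5–request 4, server 6–request 9 form a matching, so any vertex cover needs at least 6 vertices (one per matched edge).
Conversely {server 3, request 2, request 3, request 4, request 8, request 9} meets every edge and has exactly 6 vertices, so 6 is optimal.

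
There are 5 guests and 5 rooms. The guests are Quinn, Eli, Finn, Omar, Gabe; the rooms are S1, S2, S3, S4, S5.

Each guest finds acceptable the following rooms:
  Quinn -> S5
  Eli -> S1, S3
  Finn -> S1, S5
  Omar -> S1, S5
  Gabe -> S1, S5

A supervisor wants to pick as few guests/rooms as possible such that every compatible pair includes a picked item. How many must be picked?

{Eli, S1, S5} is a vertex cover of size 3: every edge has an endpoint in this set.
No smaller cover exists because Quinn–S5, Eli–S3, Finn–S1 is a matching of size 3, and a cover must include an endpoint of each of these disjoint edges (König's theorem).

3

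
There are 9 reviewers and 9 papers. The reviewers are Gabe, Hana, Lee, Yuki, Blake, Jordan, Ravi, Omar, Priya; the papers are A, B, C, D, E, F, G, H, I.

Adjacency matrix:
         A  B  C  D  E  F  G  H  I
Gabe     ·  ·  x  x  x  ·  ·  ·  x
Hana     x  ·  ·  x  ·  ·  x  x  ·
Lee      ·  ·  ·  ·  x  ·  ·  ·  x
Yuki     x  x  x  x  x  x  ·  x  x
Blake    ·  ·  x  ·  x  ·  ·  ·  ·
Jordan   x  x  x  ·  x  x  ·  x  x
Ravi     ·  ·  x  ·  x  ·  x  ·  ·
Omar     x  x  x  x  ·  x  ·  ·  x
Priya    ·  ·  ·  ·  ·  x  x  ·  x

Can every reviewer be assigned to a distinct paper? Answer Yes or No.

Yes

For example, pair Gabe-D, Hana-H, Lee-I, Yuki-E, Blake-C, Jordan-B, Ravi-G, Omar-A, Priya-F.
All 9 reviewers are covered.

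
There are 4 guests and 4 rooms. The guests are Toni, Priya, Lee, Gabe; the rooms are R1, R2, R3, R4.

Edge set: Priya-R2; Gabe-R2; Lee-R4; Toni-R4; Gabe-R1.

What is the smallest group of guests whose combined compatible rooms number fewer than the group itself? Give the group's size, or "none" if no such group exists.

Take S = {Toni, Lee}. Its neighbourhood is {R4}, so |N(S)| = 1 < |S| = 2.
No single vertex violates Hall's condition since each has at least one neighbour, so 2 is the minimum.

2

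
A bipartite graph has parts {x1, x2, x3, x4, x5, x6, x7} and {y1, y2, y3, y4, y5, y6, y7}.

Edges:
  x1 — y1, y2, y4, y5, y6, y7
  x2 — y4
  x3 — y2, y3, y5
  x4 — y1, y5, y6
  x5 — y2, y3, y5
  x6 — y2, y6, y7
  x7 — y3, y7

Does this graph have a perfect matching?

Yes

A valid assignment of size 7: x1→y6, x2→y4, x3→y5, x4→y1, x5→y2, x6→y7, x7→y3.
All 7 left vertices are covered.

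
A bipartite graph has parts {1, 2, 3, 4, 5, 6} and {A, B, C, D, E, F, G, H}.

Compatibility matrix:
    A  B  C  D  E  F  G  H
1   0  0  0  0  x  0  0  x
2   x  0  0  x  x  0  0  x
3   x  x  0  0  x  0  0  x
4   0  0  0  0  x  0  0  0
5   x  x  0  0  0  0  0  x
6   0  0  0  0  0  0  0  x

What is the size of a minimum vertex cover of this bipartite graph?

The 5 edges 1–H, 2–D, 3–A, 4–E, 5–B form a matching, so any vertex cover needs at least 5 vertices (one per matched edge).
Conversely {2, 3, 5, E, H} meets every edge and has exactly 5 vertices, so 5 is optimal.

5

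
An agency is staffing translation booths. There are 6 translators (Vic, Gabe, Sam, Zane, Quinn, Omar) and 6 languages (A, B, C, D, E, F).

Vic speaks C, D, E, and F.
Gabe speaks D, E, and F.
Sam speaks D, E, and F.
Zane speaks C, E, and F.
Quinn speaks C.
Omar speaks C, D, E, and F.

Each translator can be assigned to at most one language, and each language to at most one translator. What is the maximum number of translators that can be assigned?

4

For example, pair Vic-C, Gabe-F, Sam-D, Zane-E.
The set {Vic, Gabe, Sam, Zane, Quinn, Omar} has only 4 neighbours ({C, D, E, F}), so by Hall's theorem at most 4 of the 6 translators can be matched.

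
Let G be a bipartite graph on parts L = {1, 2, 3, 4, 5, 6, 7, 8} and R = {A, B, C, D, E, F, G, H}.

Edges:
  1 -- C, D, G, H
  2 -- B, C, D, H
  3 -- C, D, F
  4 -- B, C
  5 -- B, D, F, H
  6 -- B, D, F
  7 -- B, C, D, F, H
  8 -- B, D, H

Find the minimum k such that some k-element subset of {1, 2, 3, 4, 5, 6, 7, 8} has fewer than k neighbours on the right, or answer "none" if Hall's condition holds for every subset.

Take S = {2, 3, 4, 5, 6, 7}. Its neighbourhood is {B, C, D, F, H}, so |N(S)| = 5 < |S| = 6.
Every subset of size less than 6 has at least as many neighbours as members, so 6 is the minimum.

6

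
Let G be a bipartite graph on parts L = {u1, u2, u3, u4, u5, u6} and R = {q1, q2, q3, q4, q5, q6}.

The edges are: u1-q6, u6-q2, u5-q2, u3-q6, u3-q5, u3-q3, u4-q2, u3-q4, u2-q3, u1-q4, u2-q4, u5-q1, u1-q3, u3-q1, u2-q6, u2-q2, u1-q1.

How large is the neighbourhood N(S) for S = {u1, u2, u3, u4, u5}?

The union of neighbours of {u1, u2, u3, u4, u5} is {q1, q2, q3, q4, q5, q6}, which has 6 elements.
Since |N(S)| = 6 ≥ |S| = 5, Hall's condition holds for this subset.

6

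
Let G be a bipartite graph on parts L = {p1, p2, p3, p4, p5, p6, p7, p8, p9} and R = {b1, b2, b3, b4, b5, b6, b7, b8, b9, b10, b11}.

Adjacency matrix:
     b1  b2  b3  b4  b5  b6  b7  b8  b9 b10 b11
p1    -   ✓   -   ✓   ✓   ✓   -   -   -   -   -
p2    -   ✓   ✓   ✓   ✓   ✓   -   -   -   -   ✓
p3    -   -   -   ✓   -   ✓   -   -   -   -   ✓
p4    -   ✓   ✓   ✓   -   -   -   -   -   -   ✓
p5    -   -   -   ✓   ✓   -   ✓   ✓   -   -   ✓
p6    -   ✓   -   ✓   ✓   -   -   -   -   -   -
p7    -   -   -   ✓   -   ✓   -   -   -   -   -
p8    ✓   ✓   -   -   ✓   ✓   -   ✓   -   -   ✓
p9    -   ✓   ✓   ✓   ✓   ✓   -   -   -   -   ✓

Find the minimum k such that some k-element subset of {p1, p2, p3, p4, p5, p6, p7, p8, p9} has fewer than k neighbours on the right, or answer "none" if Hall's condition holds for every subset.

7

Take S = {p1, p2, p3, p4, p6, p7, p9}. Its neighbourhood is {b2, b3, b4, b5, b6, b11}, so |N(S)| = 6 < |S| = 7.
Every subset of size less than 7 has at least as many neighbours as members, so 7 is the minimum.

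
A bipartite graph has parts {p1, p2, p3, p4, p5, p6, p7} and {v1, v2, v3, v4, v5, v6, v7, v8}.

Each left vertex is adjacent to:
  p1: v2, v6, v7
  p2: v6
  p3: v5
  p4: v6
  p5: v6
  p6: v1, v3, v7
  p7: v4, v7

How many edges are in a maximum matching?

5

One maximum matching: p1-v2, p2-v6, p3-v5, p6-v1, p7-v7.
The set {p2, p4, p5} has only 1 neighbour ({v6}), so by Hall's theorem at most 5 of the 7 left vertices can be matched.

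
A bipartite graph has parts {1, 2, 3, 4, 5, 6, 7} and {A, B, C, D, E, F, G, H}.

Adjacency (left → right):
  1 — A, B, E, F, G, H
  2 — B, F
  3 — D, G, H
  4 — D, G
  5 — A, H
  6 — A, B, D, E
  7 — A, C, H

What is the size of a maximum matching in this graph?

7

A valid assignment of size 7: 1-A, 2-F, 3-D, 4-G, 5-H, 6-B, 7-C.
All 7 left vertices are matched, so no larger matching exists.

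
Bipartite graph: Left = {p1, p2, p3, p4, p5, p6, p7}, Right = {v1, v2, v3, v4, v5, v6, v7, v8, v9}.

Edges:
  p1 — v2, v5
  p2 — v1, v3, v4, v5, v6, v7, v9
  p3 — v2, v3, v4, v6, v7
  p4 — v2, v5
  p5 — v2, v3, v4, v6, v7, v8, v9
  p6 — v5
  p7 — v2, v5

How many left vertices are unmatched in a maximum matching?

2

A valid assignment of size 5: p1–v5, p2–v1, p3–v6, p4–v2, p5–v3.
The set {p1, p4, p6, p7} has only 2 neighbours ({v2, v5}), so by Hall's theorem at most 5 of the 7 left vertices can be matched.
That matches 5 of the 7, leaving 2 unmatched; no matching can do better.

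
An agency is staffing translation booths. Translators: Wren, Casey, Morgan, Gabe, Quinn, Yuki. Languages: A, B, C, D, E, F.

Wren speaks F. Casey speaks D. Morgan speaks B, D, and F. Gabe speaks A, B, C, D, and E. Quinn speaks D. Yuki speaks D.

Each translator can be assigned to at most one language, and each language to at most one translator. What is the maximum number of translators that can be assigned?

One maximum matching: Wren-F, Casey-D, Morgan-B, Gabe-A.
The set {Casey, Quinn, Yuki} has only 1 neighbour ({D}), so by Hall's theorem at most 4 of the 6 translators can be matched.

4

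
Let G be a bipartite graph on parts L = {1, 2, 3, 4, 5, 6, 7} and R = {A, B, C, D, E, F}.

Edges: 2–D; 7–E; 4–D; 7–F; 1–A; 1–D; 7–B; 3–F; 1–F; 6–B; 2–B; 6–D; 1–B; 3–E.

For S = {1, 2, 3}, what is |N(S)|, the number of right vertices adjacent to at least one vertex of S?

The union of neighbours of {1, 2, 3} is {A, B, D, E, F}, which has 5 elements.
Since |N(S)| = 5 ≥ |S| = 3, Hall's condition holds for this subset.

5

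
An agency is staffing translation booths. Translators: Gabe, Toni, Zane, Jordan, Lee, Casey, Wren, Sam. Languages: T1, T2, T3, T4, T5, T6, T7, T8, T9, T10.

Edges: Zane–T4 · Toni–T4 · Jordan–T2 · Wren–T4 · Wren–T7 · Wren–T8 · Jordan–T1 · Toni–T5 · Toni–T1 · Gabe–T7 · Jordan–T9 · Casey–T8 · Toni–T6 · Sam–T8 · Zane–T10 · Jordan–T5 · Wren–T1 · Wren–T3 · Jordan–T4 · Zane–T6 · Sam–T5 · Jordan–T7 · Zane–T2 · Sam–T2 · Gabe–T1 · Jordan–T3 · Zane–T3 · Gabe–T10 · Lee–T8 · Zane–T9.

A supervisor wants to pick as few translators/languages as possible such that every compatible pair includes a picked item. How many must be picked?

7

The 7 edges Gabe–T1, Toni–T6, Zane–T10, Jordan–T4, Lee–T8, Wren–T7, Sam–T5 form a matching, so any vertex cover needs at least 7 vertices (one per matched edge).
Conversely {Gabe, Toni, Zane, Jordan, Wren, Sam, T8} meets every edge and has exactly 7 vertices, so 7 is optimal.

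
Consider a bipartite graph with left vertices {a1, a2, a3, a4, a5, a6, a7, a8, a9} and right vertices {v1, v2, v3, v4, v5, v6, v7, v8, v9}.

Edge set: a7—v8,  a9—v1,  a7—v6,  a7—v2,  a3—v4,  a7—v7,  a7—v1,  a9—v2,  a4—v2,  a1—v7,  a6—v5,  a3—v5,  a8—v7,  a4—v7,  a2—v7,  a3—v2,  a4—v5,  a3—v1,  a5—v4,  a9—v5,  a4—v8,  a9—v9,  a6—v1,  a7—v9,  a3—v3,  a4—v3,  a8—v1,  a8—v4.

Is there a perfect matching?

The set {a1, a2} has only 1 neighbour ({v7}), so by Hall's theorem at most 8 of the 9 left vertices can be matched.
Hence no matching covers every left vertex.

No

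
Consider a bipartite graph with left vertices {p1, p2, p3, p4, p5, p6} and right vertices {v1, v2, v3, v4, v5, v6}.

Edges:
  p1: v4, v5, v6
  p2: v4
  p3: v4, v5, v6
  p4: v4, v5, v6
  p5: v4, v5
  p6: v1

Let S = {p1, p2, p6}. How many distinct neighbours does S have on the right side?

The union of neighbours of {p1, p2, p6} is {v1, v4, v5, v6}, which has 4 elements.
Since |N(S)| = 4 ≥ |S| = 3, Hall's condition holds for this subset.

4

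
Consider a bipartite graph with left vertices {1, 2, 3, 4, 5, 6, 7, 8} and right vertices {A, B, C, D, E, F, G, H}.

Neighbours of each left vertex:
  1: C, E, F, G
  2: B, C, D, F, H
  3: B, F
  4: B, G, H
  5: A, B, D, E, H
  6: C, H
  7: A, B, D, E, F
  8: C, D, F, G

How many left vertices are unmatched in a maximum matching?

0

One maximum matching: 1-E, 2-H, 3-B, 4-G, 5-A, 6-C, 7-D, 8-F.
This saturates every left vertex, so 8 is the maximum.
That matches 8 of the 8, leaving 0 unmatched; no matching can do better.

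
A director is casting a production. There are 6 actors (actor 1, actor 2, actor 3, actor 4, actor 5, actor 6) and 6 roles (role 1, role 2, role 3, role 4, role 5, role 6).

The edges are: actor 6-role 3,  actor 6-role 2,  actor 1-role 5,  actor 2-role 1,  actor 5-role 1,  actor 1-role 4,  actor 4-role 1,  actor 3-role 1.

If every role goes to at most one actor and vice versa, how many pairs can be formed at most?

3

One maximum matching: actor 1→role 5, actor 2→role 1, actor 6→role 3.
The set {actor 2, actor 3, actor 4, actor 5} has only 1 neighbour ({role 1}), so by Hall's theorem at most 3 of the 6 actors can be matched.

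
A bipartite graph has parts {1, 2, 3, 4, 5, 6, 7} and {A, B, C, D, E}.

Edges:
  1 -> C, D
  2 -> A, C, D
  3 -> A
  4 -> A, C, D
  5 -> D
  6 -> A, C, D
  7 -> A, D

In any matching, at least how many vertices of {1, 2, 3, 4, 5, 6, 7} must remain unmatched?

One maximum matching: 1-D, 2-C, 3-A.
The set {1, 2, 3, 4, 5, 6, 7} has only 3 neighbours ({A, C, D}), so by Hall's theorem at most 3 of the 7 left vertices can be matched.
That matches 3 of the 7, leaving 4 unmatched; no matching can do better.

4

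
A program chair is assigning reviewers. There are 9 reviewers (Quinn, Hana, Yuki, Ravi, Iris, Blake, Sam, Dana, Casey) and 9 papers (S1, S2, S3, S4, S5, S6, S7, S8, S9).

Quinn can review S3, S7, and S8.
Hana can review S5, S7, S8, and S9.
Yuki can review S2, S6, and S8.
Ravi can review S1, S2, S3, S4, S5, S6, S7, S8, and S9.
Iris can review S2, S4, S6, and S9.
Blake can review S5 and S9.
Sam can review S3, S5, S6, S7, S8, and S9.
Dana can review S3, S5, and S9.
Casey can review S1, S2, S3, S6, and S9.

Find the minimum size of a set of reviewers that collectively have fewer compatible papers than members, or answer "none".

A matching saturating every reviewer exists, for instance Quinn→S3, Hana→S8, Yuki→S6, Ravi→S1, Iris→S4, Blake→S5, Sam→S7, Dana→S9, Casey→S2.
By Hall's marriage theorem, this means |N(S)| ≥ |S| for every subset S, so no violating subset exists.

none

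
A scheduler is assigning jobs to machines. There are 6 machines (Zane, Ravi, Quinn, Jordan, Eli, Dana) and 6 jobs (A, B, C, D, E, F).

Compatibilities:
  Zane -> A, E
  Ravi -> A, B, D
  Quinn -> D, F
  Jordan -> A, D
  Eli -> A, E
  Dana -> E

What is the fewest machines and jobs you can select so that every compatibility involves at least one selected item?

5

The 5 edges Zane–A, Ravi–B, Quinn–F, Jordan–D, Eli–E form a matching, so any vertex cover needs at least 5 vertices (one per matched edge).
Conversely {Ravi, Quinn, Jordan, A, E} meets every edge and has exactly 5 vertices, so 5 is optimal.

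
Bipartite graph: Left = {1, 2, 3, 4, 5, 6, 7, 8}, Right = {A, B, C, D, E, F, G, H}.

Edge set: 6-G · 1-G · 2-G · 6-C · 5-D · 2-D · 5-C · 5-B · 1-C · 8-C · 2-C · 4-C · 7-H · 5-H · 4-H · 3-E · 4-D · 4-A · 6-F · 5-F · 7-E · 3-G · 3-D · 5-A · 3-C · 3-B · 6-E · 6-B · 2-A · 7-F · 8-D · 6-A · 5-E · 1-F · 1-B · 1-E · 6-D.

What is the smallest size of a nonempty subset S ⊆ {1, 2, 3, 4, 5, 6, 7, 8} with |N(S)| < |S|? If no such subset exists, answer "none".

A matching saturating every left vertex exists, for instance 1→F, 2→G, 3→B, 4→D, 5→E, 6→A, 7→H, 8→C.
By Hall's marriage theorem, this means |N(S)| ≥ |S| for every subset S, so no violating subset exists.

none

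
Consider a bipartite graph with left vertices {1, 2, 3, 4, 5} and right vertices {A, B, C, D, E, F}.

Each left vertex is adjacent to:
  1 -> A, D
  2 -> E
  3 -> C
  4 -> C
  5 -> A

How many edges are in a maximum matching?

A valid assignment of size 4: 1-D, 2-E, 3-C, 5-A.
The set {3, 4} has only 1 neighbour ({C}), so by Hall's theorem at most 4 of the 5 left vertices can be matched.

4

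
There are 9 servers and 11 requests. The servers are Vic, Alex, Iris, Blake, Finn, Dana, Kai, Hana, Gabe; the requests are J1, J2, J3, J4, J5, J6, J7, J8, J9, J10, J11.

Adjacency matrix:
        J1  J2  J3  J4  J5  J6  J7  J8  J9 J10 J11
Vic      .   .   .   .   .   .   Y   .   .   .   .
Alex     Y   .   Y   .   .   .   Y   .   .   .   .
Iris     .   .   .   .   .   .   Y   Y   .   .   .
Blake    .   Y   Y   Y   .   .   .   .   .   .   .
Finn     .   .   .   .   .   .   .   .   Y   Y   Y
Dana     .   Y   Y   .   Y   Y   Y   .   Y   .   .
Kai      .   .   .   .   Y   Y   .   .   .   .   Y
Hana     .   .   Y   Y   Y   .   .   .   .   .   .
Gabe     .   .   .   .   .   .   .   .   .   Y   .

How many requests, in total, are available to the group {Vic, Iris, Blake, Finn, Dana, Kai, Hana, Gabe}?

10

The union of neighbours of {Vic, Iris, Blake, Finn, Dana, Kai, Hana, Gabe} is {J2, J3, J4, J5, J6, J7, J8, J9, J10, J11}, which has 10 elements.
Since |N(S)| = 10 ≥ |S| = 8, Hall's condition holds for this subset.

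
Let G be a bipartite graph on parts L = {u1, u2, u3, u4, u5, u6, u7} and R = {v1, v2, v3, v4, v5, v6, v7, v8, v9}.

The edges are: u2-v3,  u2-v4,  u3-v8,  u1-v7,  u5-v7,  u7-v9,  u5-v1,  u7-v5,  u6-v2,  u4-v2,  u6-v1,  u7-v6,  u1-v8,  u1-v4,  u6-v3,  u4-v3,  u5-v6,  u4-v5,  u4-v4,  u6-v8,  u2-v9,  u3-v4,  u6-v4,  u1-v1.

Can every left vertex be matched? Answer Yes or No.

A valid assignment of size 7: u1→v1, u2→v4, u3→v8, u4→v2, u5→v7, u6→v3, u7→v6.
Every left vertex is matched, so this matching saturates all of them.

Yes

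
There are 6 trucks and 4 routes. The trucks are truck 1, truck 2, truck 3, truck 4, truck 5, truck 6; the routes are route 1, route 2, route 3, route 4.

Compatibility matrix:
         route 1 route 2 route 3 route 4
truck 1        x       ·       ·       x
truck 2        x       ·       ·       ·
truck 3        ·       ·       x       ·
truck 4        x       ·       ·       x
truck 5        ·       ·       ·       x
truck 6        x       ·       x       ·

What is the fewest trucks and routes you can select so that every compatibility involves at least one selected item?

{route 1, route 3, route 4} is a vertex cover of size 3: every edge has an endpoint in this set.
No smaller cover exists because truck 1–route 4, truck 2–route 1, truck 3–route 3 is a matching of size 3, and a cover must include an endpoint of each of these disjoint edges (König's theorem).

3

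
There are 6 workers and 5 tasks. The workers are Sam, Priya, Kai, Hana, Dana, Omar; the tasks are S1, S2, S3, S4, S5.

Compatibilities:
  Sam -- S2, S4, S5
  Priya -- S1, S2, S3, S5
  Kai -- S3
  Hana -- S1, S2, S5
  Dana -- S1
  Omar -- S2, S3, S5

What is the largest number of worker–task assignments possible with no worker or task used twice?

5

One maximum matching: Sam–S4, Priya–S2, Kai–S3, Hana–S5, Dana–S1.
The set {Priya, Kai, Hana, Dana, Omar} has only 4 neighbours ({S1, S2, S3, S5}), so by Hall's theorem at most 5 of the 6 workers can be matched.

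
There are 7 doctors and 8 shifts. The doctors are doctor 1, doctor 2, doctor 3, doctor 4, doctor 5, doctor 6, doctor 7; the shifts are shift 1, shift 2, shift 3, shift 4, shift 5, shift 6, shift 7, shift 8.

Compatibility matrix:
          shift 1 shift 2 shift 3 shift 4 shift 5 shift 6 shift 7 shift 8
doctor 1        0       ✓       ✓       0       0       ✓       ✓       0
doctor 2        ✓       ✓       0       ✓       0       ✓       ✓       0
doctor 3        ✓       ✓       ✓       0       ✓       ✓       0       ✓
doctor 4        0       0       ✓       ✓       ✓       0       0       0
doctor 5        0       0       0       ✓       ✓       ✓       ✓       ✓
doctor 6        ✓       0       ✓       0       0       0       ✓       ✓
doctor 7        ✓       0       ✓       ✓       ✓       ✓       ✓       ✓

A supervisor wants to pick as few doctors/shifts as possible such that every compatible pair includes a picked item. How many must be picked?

The 7 edges doctor 1–shift 2, doctor 2–shift 7, doctor 3–shift 6, doctor 4–shift 4, doctor 5–shift 8, doctor 6–shift 3, doctor 7–shift 5 form a matching, so any vertex cover needs at least 7 vertices (one per matched edge).
Conversely {doctor 1, doctor 2, doctor 3, doctor 4, doctor 5, doctor 6, doctor 7} meets every edge and has exactly 7 vertices, so 7 is optimal.

7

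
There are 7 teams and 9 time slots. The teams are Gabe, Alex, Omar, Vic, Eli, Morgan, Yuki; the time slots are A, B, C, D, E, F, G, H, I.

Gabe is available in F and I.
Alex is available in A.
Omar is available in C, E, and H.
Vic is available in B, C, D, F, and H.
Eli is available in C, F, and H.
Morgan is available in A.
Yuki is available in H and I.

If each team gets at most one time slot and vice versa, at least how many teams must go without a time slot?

1

For example, pair Gabe-I, Alex-A, Omar-E, Vic-B, Eli-F, Yuki-H.
The set {Alex, Morgan} has only 1 neighbour ({A}), so by Hall's theorem at most 6 of the 7 teams can be matched.
That matches 6 of the 7, leaving 1 unmatched; no matching can do better.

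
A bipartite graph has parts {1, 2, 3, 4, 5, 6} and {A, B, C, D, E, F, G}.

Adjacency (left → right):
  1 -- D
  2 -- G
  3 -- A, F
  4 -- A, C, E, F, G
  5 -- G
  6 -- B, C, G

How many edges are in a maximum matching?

5

For example, pair 1-D, 2-G, 3-F, 4-A, 6-B.
The set {2, 5} has only 1 neighbour ({G}), so by Hall's theorem at most 5 of the 6 left vertices can be matched.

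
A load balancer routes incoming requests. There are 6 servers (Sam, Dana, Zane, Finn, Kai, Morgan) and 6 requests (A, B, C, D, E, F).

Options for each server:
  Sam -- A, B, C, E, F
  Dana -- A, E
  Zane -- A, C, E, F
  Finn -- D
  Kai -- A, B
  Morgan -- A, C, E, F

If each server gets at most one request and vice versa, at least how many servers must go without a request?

A valid assignment of size 6: Sam–F, Dana–A, Zane–C, Finn–D, Kai–B, Morgan–E.
All 6 servers are matched, so no larger matching exists.
That matches 6 of the 6, leaving 0 unmatched; no matching can do better.

0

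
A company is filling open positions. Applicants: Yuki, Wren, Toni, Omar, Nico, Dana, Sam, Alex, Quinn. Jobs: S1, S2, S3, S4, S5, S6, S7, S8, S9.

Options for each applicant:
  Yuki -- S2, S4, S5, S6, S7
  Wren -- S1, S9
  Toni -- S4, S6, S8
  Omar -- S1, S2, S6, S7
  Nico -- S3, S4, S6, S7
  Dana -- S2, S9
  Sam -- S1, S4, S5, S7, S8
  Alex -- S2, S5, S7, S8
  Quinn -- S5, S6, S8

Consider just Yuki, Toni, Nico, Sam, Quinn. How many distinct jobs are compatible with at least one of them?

The union of neighbours of {Yuki, Toni, Nico, Sam, Quinn} is {S1, S2, S3, S4, S5, S6, S7, S8}, which has 8 elements.
Since |N(S)| = 8 ≥ |S| = 5, Hall's condition holds for this subset.

8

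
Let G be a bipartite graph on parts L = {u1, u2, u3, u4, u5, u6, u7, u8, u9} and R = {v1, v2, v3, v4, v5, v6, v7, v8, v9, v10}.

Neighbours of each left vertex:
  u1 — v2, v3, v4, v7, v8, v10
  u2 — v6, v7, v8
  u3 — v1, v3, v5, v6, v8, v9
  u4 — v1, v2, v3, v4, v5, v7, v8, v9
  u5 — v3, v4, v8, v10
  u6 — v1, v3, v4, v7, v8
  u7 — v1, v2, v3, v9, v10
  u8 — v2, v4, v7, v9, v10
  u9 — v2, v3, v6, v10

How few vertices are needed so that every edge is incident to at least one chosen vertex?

9

{u1, u2, u3, u4, u5, u6, u7, u8, u9} is a vertex cover of size 9: every edge has an endpoint in this set.
No smaller cover exists because u1–v10, u2–v7, u3–v6, u4–v5, u5–v3, u6–v8, u7–v1, u8–v4, u9–v2 is a matching of size 9, and a cover must include an endpoint of each of these disjoint edges (König's theorem).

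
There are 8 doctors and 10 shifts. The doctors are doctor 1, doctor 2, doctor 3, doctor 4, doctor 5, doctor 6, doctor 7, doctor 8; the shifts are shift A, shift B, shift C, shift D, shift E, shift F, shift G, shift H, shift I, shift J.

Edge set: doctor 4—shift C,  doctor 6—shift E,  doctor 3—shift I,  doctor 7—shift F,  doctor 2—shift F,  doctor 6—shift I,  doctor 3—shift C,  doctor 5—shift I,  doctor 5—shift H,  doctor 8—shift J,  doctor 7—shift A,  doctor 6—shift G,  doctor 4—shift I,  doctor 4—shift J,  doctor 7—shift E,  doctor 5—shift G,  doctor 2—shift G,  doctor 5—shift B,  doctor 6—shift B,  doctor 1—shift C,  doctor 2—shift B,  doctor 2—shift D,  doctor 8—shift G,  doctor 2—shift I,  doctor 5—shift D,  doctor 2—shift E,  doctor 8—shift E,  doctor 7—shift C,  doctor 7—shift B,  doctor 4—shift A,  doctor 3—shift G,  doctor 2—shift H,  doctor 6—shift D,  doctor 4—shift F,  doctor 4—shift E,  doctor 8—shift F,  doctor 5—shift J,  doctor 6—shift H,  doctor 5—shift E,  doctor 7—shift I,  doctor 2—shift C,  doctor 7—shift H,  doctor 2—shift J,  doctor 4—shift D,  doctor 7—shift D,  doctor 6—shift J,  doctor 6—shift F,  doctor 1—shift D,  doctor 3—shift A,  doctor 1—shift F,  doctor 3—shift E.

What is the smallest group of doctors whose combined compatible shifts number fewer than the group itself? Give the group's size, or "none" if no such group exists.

none

A matching saturating every doctor exists, for instance doctor 1→shift C, doctor 2→shift D, doctor 3→shift E, doctor 4→shift A, doctor 5→shift I, doctor 6→shift G, doctor 7→shift F, doctor 8→shift J.
By Hall's marriage theorem, this means |N(S)| ≥ |S| for every subset S, so no violating subset exists.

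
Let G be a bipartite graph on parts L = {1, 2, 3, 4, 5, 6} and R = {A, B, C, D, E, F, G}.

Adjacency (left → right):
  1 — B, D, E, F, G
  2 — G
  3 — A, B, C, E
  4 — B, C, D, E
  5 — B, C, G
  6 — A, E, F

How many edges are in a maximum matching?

A valid assignment of size 6: 1→F, 2→G, 3→A, 4→B, 5→C, 6→E.
This saturates every left vertex, so 6 is the maximum.

6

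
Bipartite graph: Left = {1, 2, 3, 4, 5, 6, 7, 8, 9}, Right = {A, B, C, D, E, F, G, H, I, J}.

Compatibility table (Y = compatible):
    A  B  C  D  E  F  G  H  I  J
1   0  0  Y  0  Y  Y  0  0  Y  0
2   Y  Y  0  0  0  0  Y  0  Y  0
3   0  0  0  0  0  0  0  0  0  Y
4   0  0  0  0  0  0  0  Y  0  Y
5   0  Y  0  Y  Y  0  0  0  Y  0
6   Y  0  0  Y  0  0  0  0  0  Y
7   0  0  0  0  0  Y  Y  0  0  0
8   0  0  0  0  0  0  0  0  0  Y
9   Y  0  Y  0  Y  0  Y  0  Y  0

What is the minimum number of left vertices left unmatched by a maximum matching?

1

For example, pair 1-E, 2-I, 3-J, 4-H, 5-B, 6-D, 7-F, 9-G.
The set {3, 8} has only 1 neighbour ({J}), so by Hall's theorem at most 8 of the 9 left vertices can be matched.
That matches 8 of the 9, leaving 1 unmatched; no matching can do better.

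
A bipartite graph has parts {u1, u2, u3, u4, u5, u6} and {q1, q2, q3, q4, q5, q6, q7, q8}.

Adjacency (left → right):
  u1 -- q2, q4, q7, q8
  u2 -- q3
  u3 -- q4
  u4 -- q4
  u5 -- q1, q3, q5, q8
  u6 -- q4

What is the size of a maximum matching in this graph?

A valid assignment of size 4: u1–q2, u2–q3, u3–q4, u5–q8.
The set {u3, u4, u6} has only 1 neighbour ({q4}), so by Hall's theorem at most 4 of the 6 left vertices can be matched.

4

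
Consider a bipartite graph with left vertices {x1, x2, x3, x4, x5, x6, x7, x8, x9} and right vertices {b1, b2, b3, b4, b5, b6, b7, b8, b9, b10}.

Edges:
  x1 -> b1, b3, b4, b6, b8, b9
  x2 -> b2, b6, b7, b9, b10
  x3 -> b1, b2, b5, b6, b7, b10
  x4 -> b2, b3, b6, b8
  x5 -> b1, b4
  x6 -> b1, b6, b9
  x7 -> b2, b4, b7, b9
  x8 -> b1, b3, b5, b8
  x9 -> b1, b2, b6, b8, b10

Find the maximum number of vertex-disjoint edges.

9

A valid assignment of size 9: x1-b8, x2-b6, x3-b7, x4-b3, x5-b4, x6-b9, x7-b2, x8-b5, x9-b1.
This saturates every left vertex, so 9 is the maximum.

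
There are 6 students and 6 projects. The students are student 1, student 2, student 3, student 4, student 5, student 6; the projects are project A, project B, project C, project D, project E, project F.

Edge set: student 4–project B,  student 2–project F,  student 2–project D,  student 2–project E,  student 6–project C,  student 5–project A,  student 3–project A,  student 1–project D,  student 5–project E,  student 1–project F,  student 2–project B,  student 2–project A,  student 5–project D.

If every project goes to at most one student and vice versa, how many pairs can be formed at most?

6

One maximum matching: student 1→project D, student 2→project F, student 3→project A, student 4→project B, student 5→project E, student 6→project C.
This saturates every student, so 6 is the maximum.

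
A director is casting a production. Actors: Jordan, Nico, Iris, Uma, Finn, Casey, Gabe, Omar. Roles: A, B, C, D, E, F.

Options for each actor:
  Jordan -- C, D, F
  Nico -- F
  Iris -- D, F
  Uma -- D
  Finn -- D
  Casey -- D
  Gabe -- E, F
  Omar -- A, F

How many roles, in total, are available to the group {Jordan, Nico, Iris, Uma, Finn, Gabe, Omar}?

The union of neighbours of {Jordan, Nico, Iris, Uma, Finn, Gabe, Omar} is {A, C, D, E, F}, which has 5 elements.
Since |N(S)| = 5 < |S| = 7, Hall's condition fails for this subset.

5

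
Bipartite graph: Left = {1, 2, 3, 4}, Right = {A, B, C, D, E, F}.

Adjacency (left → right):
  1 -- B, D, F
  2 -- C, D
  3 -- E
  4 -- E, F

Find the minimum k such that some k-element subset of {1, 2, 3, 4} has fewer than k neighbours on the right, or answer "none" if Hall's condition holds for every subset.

none

A matching saturating every left vertex exists, for instance 1→B, 2→C, 3→E, 4→F.
By Hall's marriage theorem, this means |N(S)| ≥ |S| for every subset S, so no violating subset exists.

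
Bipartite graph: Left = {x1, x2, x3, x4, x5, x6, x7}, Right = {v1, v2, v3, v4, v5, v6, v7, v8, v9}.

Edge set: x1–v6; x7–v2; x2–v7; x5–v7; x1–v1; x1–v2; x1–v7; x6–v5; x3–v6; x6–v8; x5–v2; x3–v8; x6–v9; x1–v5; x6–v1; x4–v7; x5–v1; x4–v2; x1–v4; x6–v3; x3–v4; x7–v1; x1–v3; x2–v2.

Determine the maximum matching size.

For example, pair x1→v6, x2→v7, x3→v4, x4→v2, x5→v1, x6→v3.
The set {x2, x4, x5, x7} has only 3 neighbours ({v1, v2, v7}), so by Hall's theorem at most 6 of the 7 left vertices can be matched.

6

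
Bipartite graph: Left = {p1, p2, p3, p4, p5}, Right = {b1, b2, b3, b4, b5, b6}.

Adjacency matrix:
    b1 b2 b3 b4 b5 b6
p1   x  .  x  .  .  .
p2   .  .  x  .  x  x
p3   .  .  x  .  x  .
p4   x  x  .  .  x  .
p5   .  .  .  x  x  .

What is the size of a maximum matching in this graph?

For example, pair p1→b1, p2→b6, p3→b3, p4→b2, p5→b5.
This saturates every left vertex, so 5 is the maximum.

5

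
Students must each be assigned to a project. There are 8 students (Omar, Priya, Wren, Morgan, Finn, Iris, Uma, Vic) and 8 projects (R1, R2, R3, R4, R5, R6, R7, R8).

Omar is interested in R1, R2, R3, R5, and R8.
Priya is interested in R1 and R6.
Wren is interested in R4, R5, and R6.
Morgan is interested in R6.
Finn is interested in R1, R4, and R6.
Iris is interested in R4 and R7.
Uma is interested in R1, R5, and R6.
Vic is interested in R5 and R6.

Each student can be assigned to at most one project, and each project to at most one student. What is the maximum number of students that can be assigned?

For example, pair Omar→R3, Priya→R1, Wren→R5, Morgan→R6, Finn→R4, Iris→R7.
The set {Priya, Wren, Morgan, Finn, Uma, Vic} has only 4 neighbours ({R1, R4, R5, R6}), so by Hall's theorem at most 6 of the 8 students can be matched.

6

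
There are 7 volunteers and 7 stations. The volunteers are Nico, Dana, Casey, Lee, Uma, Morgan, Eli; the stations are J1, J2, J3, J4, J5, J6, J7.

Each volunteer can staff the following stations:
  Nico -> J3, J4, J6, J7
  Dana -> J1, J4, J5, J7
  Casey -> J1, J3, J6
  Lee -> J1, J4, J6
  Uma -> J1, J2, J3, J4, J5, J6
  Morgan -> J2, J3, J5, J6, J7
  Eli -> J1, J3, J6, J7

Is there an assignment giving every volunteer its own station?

For example, pair Nico-J7, Dana-J5, Casey-J6, Lee-J4, Uma-J1, Morgan-J2, Eli-J3.
Every volunteer is matched, so this is a perfect matching.

Yes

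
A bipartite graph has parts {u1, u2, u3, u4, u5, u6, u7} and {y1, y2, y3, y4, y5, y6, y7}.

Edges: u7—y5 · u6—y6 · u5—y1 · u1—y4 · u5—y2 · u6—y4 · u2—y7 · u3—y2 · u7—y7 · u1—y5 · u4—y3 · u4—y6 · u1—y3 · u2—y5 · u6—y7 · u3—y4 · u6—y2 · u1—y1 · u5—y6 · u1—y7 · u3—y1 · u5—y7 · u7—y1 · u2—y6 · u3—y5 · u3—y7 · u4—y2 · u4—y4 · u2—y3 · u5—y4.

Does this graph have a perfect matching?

A valid assignment of size 7: u1→y7, u2→y6, u3→y5, u4→y3, u5→y4, u6→y2, u7→y1.
Every left vertex is matched, so this is a perfect matching.

Yes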